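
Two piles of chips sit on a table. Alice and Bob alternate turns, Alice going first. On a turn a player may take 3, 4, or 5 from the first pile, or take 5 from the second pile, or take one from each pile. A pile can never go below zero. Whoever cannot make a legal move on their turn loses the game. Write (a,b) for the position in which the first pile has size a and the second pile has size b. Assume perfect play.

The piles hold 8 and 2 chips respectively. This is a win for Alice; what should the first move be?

Move to (7,1).

Build the W/L table. Terminal = L. A non-terminal position is W if it has a move to some L; otherwise it is L.
No move ever increases a pile, so every position that can arise here has a ≤ 8 and b ≤ 2; it is enough to label the cells with 0 ≤ a ≤ 8 and 0 ≤ b ≤ 2.
Every move lowers a or b (never raises either), so fill the grid row by row in increasing a, and left to right within a row: each cell's successors are then already labelled.
      b=0  b=1  b=2
a=0:    L    L    L
a=1:    L    W    W
a=2:    L    W    L
a=3:    W    W    W
a=4:    W    W    W
a=5:    W    W    W
a=6:    W    L    W
a=7:    W    L    W
a=8:    L    L    W
Cells with no legal move (terminal, hence L): (0,0), (0,1), (0,2), (1,0), (2,0).
The remaining L cells, each justified by listing all of its moves:
(2,2): only reaches (1,1)(W), which is W → L
(6,1): only reaches (3,1)(W), (2,1)(W), (1,1)(W), (5,0)(W), all W → L
(7,1): only reaches (4,1)(W), (3,1)(W), (2,1)(W), (6,0)(W), all W → L
(8,0): only reaches (5,0)(W), (4,0)(W), (3,0)(W), all W → L
(8,1): only reaches (5,1)(W), (4,1)(W), (3,1)(W), (7,0)(W), all W → L
Every other cell has at least one move into one of the L cells above, so it is W.
From (8,2), the L positions reachable in one move are: (7,1).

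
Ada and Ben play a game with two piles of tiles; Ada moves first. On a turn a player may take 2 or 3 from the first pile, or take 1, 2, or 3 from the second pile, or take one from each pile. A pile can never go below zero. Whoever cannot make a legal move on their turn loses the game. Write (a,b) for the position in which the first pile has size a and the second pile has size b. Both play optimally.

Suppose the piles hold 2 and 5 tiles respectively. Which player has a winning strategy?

Ada wins.

Work bottom-up. With no move the player to move loses. Otherwise the position is W if at least one move leads to an L position for the opponent, and L if every move leads to a W.
No move ever increases a pile, so every position that can arise here has a ≤ 2 and b ≤ 5; it is enough to label the cells with 0 ≤ a ≤ 2 and 0 ≤ b ≤ 5.
Every move lowers a or b (never raises either), so fill the grid row by row in increasing a, and left to right within a row: each cell's successors are then already labelled.
      b=0  b=1  b=2  b=3  b=4  b=5
a=0:    L    W    W    W    L    W
a=1:    L    W    W    W    L    W
a=2:    W    W    L    W    W    W
Cells with no legal move (terminal, hence L): (0,0), (1,0).
The remaining L cells, each justified by listing all of its moves:
(0,4): only reaches (0,3)(W), (0,2)(W), (0,1)(W), all W → L
(1,4): only reaches (1,3)(W), (1,2)(W), (1,1)(W), (0,3)(W), all W → L
(2,2): only reaches (0,2)(W), (2,1)(W), (2,0)(W), (1,1)(W), all W → L
Every other cell has at least one move into one of the L cells above, so it is W.
The starting position (2,5) is W: Ada should move to (2,2), handing over an L position.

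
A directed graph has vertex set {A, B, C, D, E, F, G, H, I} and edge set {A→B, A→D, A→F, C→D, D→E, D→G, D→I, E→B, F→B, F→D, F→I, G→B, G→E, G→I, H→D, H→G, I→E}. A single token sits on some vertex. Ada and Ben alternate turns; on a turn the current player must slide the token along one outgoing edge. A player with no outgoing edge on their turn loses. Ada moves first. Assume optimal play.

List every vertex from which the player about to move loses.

Positions with no move are L. A position that does have a move is losing for the player to move precisely when every available move leads to a winning position for the opponent. Fill in the labels:
Every edge goes from a vertex to one that appears earlier in the order B, E, I, G, D, F, H, A, C, so processing vertices in that order labels each vertex after all of its successors.
B: no outgoing edge → L
E: reaches L-position B → W
I: only reaches E(W), which is W → L
G: reaches L-position I → W
D: reaches L-position I → W
F: reaches L-position I → W
H: only reaches D(W), G(W), all W → L
A: reaches L-position B → W
C: only reaches D(W), which is W → L
The losing starting vertices are exactly the entries labelled L in this table (4 of them).

B, C, H, I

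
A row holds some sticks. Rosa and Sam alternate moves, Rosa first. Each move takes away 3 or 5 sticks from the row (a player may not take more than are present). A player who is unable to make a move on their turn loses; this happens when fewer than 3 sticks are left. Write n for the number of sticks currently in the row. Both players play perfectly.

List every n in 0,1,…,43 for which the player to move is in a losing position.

0, 1, 2, 8, 9, 10, 16, 17, 18, 24, 25, 26, 32, 33, 34, 40, 41, 42

Use the standard recursion: the mover loses at a terminal position; elsewhere, the mover wins exactly when some move hands the opponent an L position.
n=0: no move → L
n=1: no move → L
n=2: no move → L
n=3: reaches L-position 0 → W
n=4: reaches L-position 1 → W
n=5: reaches L-position 2 → W
n=6: reaches L-position 1 → W
n=7: reaches L-position 2 → W
n=8: only reaches 5(W), 3(W), all W → L
n=9: only reaches 6(W), 4(W), all W → L
n=10: only reaches 7(W), 5(W), all W → L
n=11: reaches L-position 8 → W
n=12: reaches L-position 9 → W
n=13: reaches L-position 10 → W
n=14: reaches L-position 9 → W
n=15: reaches L-position 10 → W
n=16: only reaches 13(W), 11(W), all W → L
n=17: only reaches 14(W), 12(W), all W → L
n=18: only reaches 15(W), 13(W), all W → L
n=19: reaches L-position 16 → W
n=20: reaches L-position 17 → W
n=21: reaches L-position 18 → W
n=22: reaches L-position 17 → W
n=23: reaches L-position 18 → W
n=24: only reaches 21(W), 19(W), all W → L
n=25: only reaches 22(W), 20(W), all W → L
n=26: only reaches 23(W), 21(W), all W → L
n=27: reaches L-position 24 → W
n=28: reaches L-position 25 → W
n=29: reaches L-position 26 → W
n=30: reaches L-position 25 → W
n=31: reaches L-position 26 → W
n=32: only reaches 29(W), 27(W), all W → L
n=33: only reaches 30(W), 28(W), all W → L
n=34: only reaches 31(W), 29(W), all W → L
n=35: reaches L-position 32 → W
n=36: reaches L-position 33 → W
n=37: reaches L-position 34 → W
n=38: reaches L-position 33 → W
n=39: reaches L-position 34 → W
n=40: only reaches 37(W), 35(W), all W → L
n=41: only reaches 38(W), 36(W), all W → L
n=42: only reaches 39(W), 37(W), all W → L
n=43: reaches L-position 40 → W
The losing starting values of n are exactly the entries labelled L in this table (18 of them).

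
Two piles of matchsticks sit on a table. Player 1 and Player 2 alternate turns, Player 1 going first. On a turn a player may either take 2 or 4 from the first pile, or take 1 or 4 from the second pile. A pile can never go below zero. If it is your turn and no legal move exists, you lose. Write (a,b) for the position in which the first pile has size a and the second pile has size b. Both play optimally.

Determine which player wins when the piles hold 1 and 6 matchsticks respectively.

Positions with no move are L. A position that does have a move is losing for the player to move precisely when every available move leads to a winning position for the opponent. Fill in the labels:
No move ever increases a pile, so every position that can arise here has a ≤ 1 and b ≤ 6; it is enough to label the cells with 0 ≤ a ≤ 1 and 0 ≤ b ≤ 6.
Every move lowers a or b (never raises either), so fill the grid row by row in increasing a, and left to right within a row: each cell's successors are then already labelled.
      b=0  b=1  b=2  b=3  b=4  b=5  b=6
a=0:    L    W    L    W    W    L    W
a=1:    L    W    L    W    W    L    W
Cells with no legal move (terminal, hence L): (0,0), (1,0).
The remaining L cells, each justified by listing all of its moves:
(0,2): the only move is to (0,1)(W), a W ⇒ L
(0,5): moves to (0,4)(W), (0,1)(W); every one is W ⇒ L
(1,2): the only move is to (1,1)(W), a W ⇒ L
(1,5): moves to (1,4)(W), (1,1)(W); every one is W ⇒ L
Every other cell has at least one move into one of the L cells above, so it is W.
The starting position (1,6) is W: Player 1 should move to (1,5), handing over an L position.

Player 1 wins.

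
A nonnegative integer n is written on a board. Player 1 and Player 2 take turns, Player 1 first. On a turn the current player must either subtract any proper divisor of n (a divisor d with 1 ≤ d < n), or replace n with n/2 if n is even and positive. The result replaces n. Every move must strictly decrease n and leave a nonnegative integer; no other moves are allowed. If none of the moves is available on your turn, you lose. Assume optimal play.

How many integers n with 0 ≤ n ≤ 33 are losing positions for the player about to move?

18

Work bottom-up. With no move the player to move loses. Otherwise the position is W if at least one move leads to an L position for the opponent, and L if every move leads to a W.
n=0: no move → L
n=1: no move → L
n=2: →1(L), so W
n=3: →2(W) only, which is W, so L
n=4: →3(L), so W
n=5: →4(W) only, which is W, so L
n=6: →3(L), so W
n=7: →6(W) only, which is W, so L
n=8: →7(L), so W
n=9: →6(W), 8(W) — all W, so L
n=10: →5(L), so W
n=11: →10(W) only, which is W, so L
n=12: →9(L), so W
n=13: →12(W) only, which is W, so L
n=14: →7(L), so W
n=15: →10(W), 12(W), 14(W) — all W, so L
n=16: →15(L), so W
n=17: →16(W) only, which is W, so L
n=18: →9(L), so W
n=19: →18(W) only, which is W, so L
n=20: →15(L), so W
n=21: →14(W), 18(W), 20(W) — all W, so L
n=22: →11(L), so W
n=23: →22(W) only, which is W, so L
n=24: →21(L), so W
n=25: →20(W), 24(W) — all W, so L
n=26: →13(L), so W
n=27: →18(W), 24(W), 26(W) — all W, so L
n=28: →21(L), so W
n=29: →28(W) only, which is W, so L
n=30: →15(L), so W
n=31: →30(W) only, which is W, so L
n=32: →31(L), so W
n=33: →22(W), 30(W), 32(W) — all W, so L
L entries with 0 ≤ n ≤ 33: n = 0, 1, 3, 5, 7, 9, 11, 13, 15, 17, 19, 21, 23, 25, 27, 29, 31, 33; that makes 18.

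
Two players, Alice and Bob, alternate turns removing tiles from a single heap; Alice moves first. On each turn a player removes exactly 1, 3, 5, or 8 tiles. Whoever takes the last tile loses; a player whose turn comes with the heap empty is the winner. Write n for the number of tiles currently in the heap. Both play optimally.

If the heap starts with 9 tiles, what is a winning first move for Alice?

Remove 8, leaving 1.

Build the W/L table. Terminal = W. A non-terminal position is W if it has a move to some L; otherwise it is L.
n=0: no move; the opponent has just taken the last tile and therefore loses → W
n=1: L (sole option 0(W) is W)
n=2: W (go to 1, an L position)
n=3: L (options 2(W), 0(W) are all W)
n=4: W (go to 3, an L position)
n=5: L (options 4(W), 2(W), 0(W) are all W)
n=6: W (go to 5, an L position)
n=7: L (options 6(W), 4(W), 2(W) are all W)
n=8: W (go to 7, an L position)
n=9: W (go to 1, an L position)
From 9, the L positions reachable in one move are: 1.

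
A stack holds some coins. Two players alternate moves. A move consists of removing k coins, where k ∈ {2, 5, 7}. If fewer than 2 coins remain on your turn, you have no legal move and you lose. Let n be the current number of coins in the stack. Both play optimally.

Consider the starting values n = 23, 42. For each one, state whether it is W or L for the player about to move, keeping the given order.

Positions with no move are L. A position that does have a move is losing for the player to move precisely when every available move leads to a winning position for the opponent. Fill in the labels:
n=0: no move → L
n=1: no move → L
n=2: can move to 0, which is L ⇒ W
n=3: can move to 1, which is L ⇒ W
n=4: the only move is to 2(W), a W ⇒ L
n=5: can move to 0, which is L ⇒ W
n=6: can move to 4, which is L ⇒ W
n=7: can move to 0, which is L ⇒ W
n=8: can move to 1, which is L ⇒ W
n=9: can move to 4, which is L ⇒ W
n=10: moves to 8(W), 5(W), 3(W); every one is W ⇒ L
n=11: can move to 4, which is L ⇒ W
n=12: can move to 10, which is L ⇒ W
n=13: moves to 11(W), 8(W), 6(W); every one is W ⇒ L
n=14: moves to 12(W), 9(W), 7(W); every one is W ⇒ L
n=15: can move to 13, which is L ⇒ W
n=16: can move to 14, which is L ⇒ W
n=17: can move to 10, which is L ⇒ W
n=18: can move to 13, which is L ⇒ W
n=19: can move to 14, which is L ⇒ W
n=20: can move to 13, which is L ⇒ W
n=21: can move to 14, which is L ⇒ W
n=22: moves to 20(W), 17(W), 15(W); every one is W ⇒ L
n=23: moves to 21(W), 18(W), 16(W); every one is W ⇒ L
n=24: can move to 22, which is L ⇒ W
n=25: can move to 23, which is L ⇒ W
n=26: moves to 24(W), 21(W), 19(W); every one is W ⇒ L
n=27: can move to 22, which is L ⇒ W
n=28: can move to 26, which is L ⇒ W
n=29: can move to 22, which is L ⇒ W
n=30: can move to 23, which is L ⇒ W
n=31: can move to 26, which is L ⇒ W
n=32: moves to 30(W), 27(W), 25(W); every one is W ⇒ L
n=33: can move to 26, which is L ⇒ W
n=34: can move to 32, which is L ⇒ W
n=35: moves to 33(W), 30(W), 28(W); every one is W ⇒ L
n=36: moves to 34(W), 31(W), 29(W); every one is W ⇒ L
n=37: can move to 35, which is L ⇒ W
n=38: can move to 36, which is L ⇒ W
n=39: can move to 32, which is L ⇒ W
n=40: can move to 35, which is L ⇒ W
n=41: can move to 36, which is L ⇒ W
n=42: can move to 35, which is L ⇒ W

23: L, 42: W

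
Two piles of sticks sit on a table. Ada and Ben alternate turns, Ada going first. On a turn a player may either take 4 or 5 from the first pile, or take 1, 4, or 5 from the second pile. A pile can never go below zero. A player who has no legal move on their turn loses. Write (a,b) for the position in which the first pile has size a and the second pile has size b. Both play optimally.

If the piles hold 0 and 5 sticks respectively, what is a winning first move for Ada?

Work bottom-up. With no move the player to move loses. Otherwise the position is W if at least one move leads to an L position for the opponent, and L if every move leads to a W.
No move ever increases a pile, so every position that can arise here has a ≤ 0 and b ≤ 5; it is enough to label the cells with 0 ≤ a ≤ 0 and 0 ≤ b ≤ 5.
Every move lowers a or b (never raises either), so fill the grid row by row in increasing a, and left to right within a row: each cell's successors are then already labelled.
      b=0  b=1  b=2  b=3  b=4  b=5
a=0:    L    W    L    W    W    W
Cells with no legal move (terminal, hence L): (0,0).
The remaining L cells, each justified by listing all of its moves:
(0,2): the only move is to (0,1)(W), a W ⇒ L
Every other cell has at least one move into one of the L cells above, so it is W.
From (0,5), the L positions reachable in one move are: (0,0).

Move to (0,0).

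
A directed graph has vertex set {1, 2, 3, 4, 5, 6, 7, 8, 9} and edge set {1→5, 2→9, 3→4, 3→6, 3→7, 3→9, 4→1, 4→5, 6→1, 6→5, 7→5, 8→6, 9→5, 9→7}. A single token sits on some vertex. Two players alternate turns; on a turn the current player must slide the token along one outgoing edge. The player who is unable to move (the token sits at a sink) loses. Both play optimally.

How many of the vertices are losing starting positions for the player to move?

Compute win/loss labels from the base case upward. A position with no move is L. Any other position is W if it can reach an L in one move, else L.
Every edge goes from a vertex to one that appears earlier in the order 5, 7, 1, 9, 4, 6, 8, 2, 3, so processing vertices in that order labels each vertex after all of its successors.
5: no outgoing edge → L
7: reaches L-position 5 → W
1: reaches L-position 5 → W
9: reaches L-position 5 → W
4: reaches L-position 5 → W
6: reaches L-position 5 → W
8: only reaches 6(W), which is W → L
2: only reaches 9(W), which is W → L
3: only reaches 6(W), 4(W), 9(W), 7(W), all W → L
The L vertices are 2, 3, 5, 8; that is 4 in all.

4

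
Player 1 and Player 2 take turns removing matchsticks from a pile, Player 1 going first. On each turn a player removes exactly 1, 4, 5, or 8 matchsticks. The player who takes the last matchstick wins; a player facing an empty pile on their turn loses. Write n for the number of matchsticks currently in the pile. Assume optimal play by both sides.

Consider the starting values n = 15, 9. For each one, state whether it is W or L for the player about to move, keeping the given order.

15: W, 9: L

Label each position W (a win for the player to move) or L (a loss). A position with no legal move is L; any other position is W exactly when some move reaches an L, and L when every move reaches a W.
n=0: no move → L
n=1: →0(L), so W
n=2: →1(W) only, which is W, so L
n=3: →2(L), so W
n=4: →0(L), so W
n=5: →0(L), so W
n=6: →2(L), so W
n=7: →2(L), so W
n=8: →0(L), so W
n=9: →8(W), 5(W), 4(W), 1(W) — all W, so L
n=10: →9(L), so W
n=11: →10(W), 7(W), 6(W), 3(W) — all W, so L
n=12: →11(L), so W
n=13: →9(L), so W
n=14: →9(L), so W
n=15: →11(L), so W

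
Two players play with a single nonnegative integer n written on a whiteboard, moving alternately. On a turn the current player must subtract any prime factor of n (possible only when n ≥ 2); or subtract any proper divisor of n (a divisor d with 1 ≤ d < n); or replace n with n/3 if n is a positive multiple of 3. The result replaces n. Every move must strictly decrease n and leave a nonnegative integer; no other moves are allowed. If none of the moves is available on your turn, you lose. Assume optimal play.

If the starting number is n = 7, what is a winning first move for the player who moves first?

Use the standard recursion: the mover loses at a terminal position; elsewhere, the mover wins exactly when some move hands the opponent an L position.
n=0: no move → L
n=1: no move → L
n=2: can move to 0, which is L ⇒ W
n=3: can move to 0, which is L ⇒ W
n=4: moves to 2(W), 3(W); every one is W ⇒ L
n=5: can move to 0, which is L ⇒ W
n=6: can move to 4, which is L ⇒ W
n=7: can move to 0, which is L ⇒ W
From 7, the L positions reachable in one move are: 0.

Move to 0.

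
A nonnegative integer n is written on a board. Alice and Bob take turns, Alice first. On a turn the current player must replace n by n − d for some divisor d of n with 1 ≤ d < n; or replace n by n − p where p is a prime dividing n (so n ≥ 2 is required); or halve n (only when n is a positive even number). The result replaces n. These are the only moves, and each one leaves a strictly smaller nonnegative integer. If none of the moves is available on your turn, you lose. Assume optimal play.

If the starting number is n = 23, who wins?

Alice wins.

Compute win/loss labels from the base case upward. A position with no move is L. Any other position is W if it can reach an L in one move, else L.
n=0: no move → L
n=1: no move → L
n=2: →0(L), so W
n=3: →0(L), so W
n=4: →2(W), 3(W) — all W, so L
n=5: →0(L), so W
n=6: →4(L), so W
n=7: →0(L), so W
n=8: →4(L), so W
n=9: →6(W), 8(W) — all W, so L
n=10: →9(L), so W
n=11: →0(L), so W
n=12: →9(L), so W
n=13: →0(L), so W
n=14: →7(W), 12(W), 13(W) — all W, so L
n=15: →14(L), so W
n=16: →14(L), so W
n=17: →0(L), so W
n=18: →9(L), so W
n=19: →0(L), so W
n=20: →10(W), 15(W), 16(W), 18(W), 19(W) — all W, so L
n=21: →14(L), so W
n=22: →20(L), so W
n=23: →0(L), so W
The starting position 23 is W: Alice should move to 0, handing over an L position.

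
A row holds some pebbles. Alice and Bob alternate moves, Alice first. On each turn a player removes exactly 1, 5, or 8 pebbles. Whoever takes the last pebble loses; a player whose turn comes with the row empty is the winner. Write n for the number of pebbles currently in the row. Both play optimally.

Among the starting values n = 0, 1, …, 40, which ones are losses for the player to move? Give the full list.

Work bottom-up. With no move the player to move wins. Otherwise the position is W if at least one move leads to an L position for the opponent, and L if every move leads to a W.
n=0: no move; the opponent has just taken the last pebble and therefore loses → W
n=1: only reaches 0(W), which is W → L
n=2: reaches L-position 1 → W
n=3: only reaches 2(W), which is W → L
n=4: reaches L-position 3 → W
n=5: only reaches 4(W), 0(W), all W → L
n=6: reaches L-position 5 → W
n=7: only reaches 6(W), 2(W), all W → L
n=8: reaches L-position 7 → W
n=9: reaches L-position 1 → W
n=10: reaches L-position 5 → W
n=11: reaches L-position 3 → W
n=12: reaches L-position 7 → W
n=13: reaches L-position 5 → W
n=14: only reaches 13(W), 9(W), 6(W), all W → L
n=15: reaches L-position 14 → W
n=16: only reaches 15(W), 11(W), 8(W), all W → L
n=17: reaches L-position 16 → W
n=18: only reaches 17(W), 13(W), 10(W), all W → L
n=19: reaches L-position 18 → W
n=20: only reaches 19(W), 15(W), 12(W), all W → L
n=21: reaches L-position 20 → W
n=22: reaches L-position 14 → W
n=23: reaches L-position 18 → W
n=24: reaches L-position 16 → W
n=25: reaches L-position 20 → W
n=26: reaches L-position 18 → W
n=27: only reaches 26(W), 22(W), 19(W), all W → L
n=28: reaches L-position 27 → W
n=29: only reaches 28(W), 24(W), 21(W), all W → L
n=30: reaches L-position 29 → W
n=31: only reaches 30(W), 26(W), 23(W), all W → L
n=32: reaches L-position 31 → W
n=33: only reaches 32(W), 28(W), 25(W), all W → L
n=34: reaches L-position 33 → W
n=35: reaches L-position 27 → W
n=36: reaches L-position 31 → W
n=37: reaches L-position 29 → W
n=38: reaches L-position 33 → W
n=39: reaches L-position 31 → W
n=40: only reaches 39(W), 35(W), 32(W), all W → L
The losing starting values of n are exactly the entries labelled L in this table (13 of them).

1, 3, 5, 7, 14, 16, 18, 20, 27, 29, 31, 33, 40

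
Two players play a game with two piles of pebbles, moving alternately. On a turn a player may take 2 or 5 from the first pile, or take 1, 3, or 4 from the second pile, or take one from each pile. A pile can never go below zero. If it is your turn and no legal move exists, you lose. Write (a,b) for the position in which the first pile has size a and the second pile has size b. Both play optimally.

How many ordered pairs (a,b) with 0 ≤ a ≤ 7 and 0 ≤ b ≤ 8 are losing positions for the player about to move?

21

Compute win/loss labels from the base case upward. A position with no move is L. Any other position is W if it can reach an L in one move, else L.
Every move lowers a or b (never raises either), so fill the grid row by row in increasing a, and left to right within a row: each cell's successors are then already labelled.
      b=0  b=1  b=2  b=3  b=4  b=5  b=6  b=7  b=8
a=0:    L    W    L    W    W    W    W    L    W
a=1:    L    W    L    W    W    W    W    L    W
a=2:    W    W    W    W    L    W    L    W    W
a=3:    W    L    W    L    W    W    W    W    L
a=4:    L    W    W    W    W    L    W    L    W
a=5:    W    W    W    W    L    W    W    W    W
a=6:    W    L    W    L    W    W    W    W    L
a=7:    L    W    W    W    W    L    W    L    W
Cells with no legal move (terminal, hence L): (0,0), (1,0).
The remaining L cells, each justified by listing all of its moves:
(0,2): only reaches (0,1)(W), which is W → L
(0,7): only reaches (0,6)(W), (0,4)(W), (0,3)(W), all W → L
(1,2): only reaches (1,1)(W), (0,1)(W), all W → L
(1,7): only reaches (1,6)(W), (1,4)(W), (1,3)(W), (0,6)(W), all W → L
(2,4): only reaches (0,4)(W), (2,3)(W), (2,1)(W), (2,0)(W), (1,3)(W), all W → L
(2,6): only reaches (0,6)(W), (2,5)(W), (2,3)(W), (2,2)(W), (1,5)(W), all W → L
(3,1): only reaches (1,1)(W), (3,0)(W), (2,0)(W), all W → L
(3,3): only reaches (1,3)(W), (3,2)(W), (3,0)(W), (2,2)(W), all W → L
(3,8): only reaches (1,8)(W), (3,7)(W), (3,5)(W), (3,4)(W), (2,7)(W), all W → L
(4,0): only reaches (2,0)(W), which is W → L
(4,5): only reaches (2,5)(W), (4,4)(W), (4,2)(W), (4,1)(W), (3,4)(W), all W → L
(4,7): only reaches (2,7)(W), (4,6)(W), (4,4)(W), (4,3)(W), (3,6)(W), all W → L
(5,4): only reaches (3,4)(W), (0,4)(W), (5,3)(W), (5,1)(W), (5,0)(W), (4,3)(W), all W → L
(6,1): only reaches (4,1)(W), (1,1)(W), (6,0)(W), (5,0)(W), all W → L
(6,3): only reaches (4,3)(W), (1,3)(W), (6,2)(W), (6,0)(W), (5,2)(W), all W → L
(6,8): only reaches (4,8)(W), (1,8)(W), (6,7)(W), (6,5)(W), (6,4)(W), (5,7)(W), all W → L
(7,0): only reaches (5,0)(W), (2,0)(W), all W → L
(7,5): only reaches (5,5)(W), (2,5)(W), (7,4)(W), (7,2)(W), (7,1)(W), (6,4)(W), all W → L
(7,7): only reaches (5,7)(W), (2,7)(W), (7,6)(W), (7,4)(W), (7,3)(W), (6,6)(W), all W → L
Every other cell has at least one move into one of the L cells above, so it is W.
L cells per row: a=0: 3, a=1: 3, a=2: 2, a=3: 3, a=4: 3, a=5: 1, a=6: 3, a=7: 3; total 21.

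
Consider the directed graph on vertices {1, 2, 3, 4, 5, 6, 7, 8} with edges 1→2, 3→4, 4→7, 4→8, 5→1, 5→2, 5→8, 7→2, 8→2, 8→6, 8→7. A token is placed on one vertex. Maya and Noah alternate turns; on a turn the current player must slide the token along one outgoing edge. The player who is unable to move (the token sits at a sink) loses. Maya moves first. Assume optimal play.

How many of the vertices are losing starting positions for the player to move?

3

Compute win/loss labels from the base case upward. A position with no move is L. Any other position is W if it can reach an L in one move, else L.
Every edge goes from a vertex to one that appears earlier in the order 2, 6, 7, 8, 1, 5, 4, 3, so processing vertices in that order labels each vertex after all of its successors.
2: no outgoing edge → L
6: no outgoing edge → L
7: reaches L-position 2 → W
8: reaches L-position 6 → W
1: reaches L-position 2 → W
5: reaches L-position 2 → W
4: only reaches 8(W), 7(W), all W → L
3: reaches L-position 4 → W
The L vertices are 2, 4, 6; that is 3 in all.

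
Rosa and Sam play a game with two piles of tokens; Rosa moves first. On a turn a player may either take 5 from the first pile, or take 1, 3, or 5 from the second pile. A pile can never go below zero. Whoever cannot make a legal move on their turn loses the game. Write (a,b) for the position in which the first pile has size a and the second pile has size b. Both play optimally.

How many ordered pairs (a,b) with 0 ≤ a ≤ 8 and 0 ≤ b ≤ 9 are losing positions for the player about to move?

Build the W/L table. Terminal = L. A non-terminal position is W if it has a move to some L; otherwise it is L.
Every move lowers a or b (never raises either), so fill the grid row by row in increasing a, and left to right within a row: each cell's successors are then already labelled.
      b=0  b=1  b=2  b=3  b=4  b=5  b=6  b=7  b=8  b=9
a=0:    L    W    L    W    L    W    L    W    L    W
a=1:    L    W    L    W    L    W    L    W    L    W
a=2:    L    W    L    W    L    W    L    W    L    W
a=3:    L    W    L    W    L    W    L    W    L    W
a=4:    L    W    L    W    L    W    L    W    L    W
a=5:    W    L    W    L    W    L    W    L    W    L
a=6:    W    L    W    L    W    L    W    L    W    L
a=7:    W    L    W    L    W    L    W    L    W    L
a=8:    W    L    W    L    W    L    W    L    W    L
Cells with no legal move (terminal, hence L): (0,0), (1,0), (2,0), (3,0), (4,0).
The remaining L cells, each justified by listing all of its moves:
(0,2): →(0,1)(W) only, which is W, so L
(0,4): →(0,3)(W), (0,1)(W) — all W, so L
(0,6): →(0,5)(W), (0,3)(W), (0,1)(W) — all W, so L
(0,8): →(0,7)(W), (0,5)(W), (0,3)(W) — all W, so L
(1,2): →(1,1)(W) only, which is W, so L
(1,4): →(1,3)(W), (1,1)(W) — all W, so L
(1,6): →(1,5)(W), (1,3)(W), (1,1)(W) — all W, so L
(1,8): →(1,7)(W), (1,5)(W), (1,3)(W) — all W, so L
(2,2): →(2,1)(W) only, which is W, so L
(2,4): →(2,3)(W), (2,1)(W) — all W, so L
(2,6): →(2,5)(W), (2,3)(W), (2,1)(W) — all W, so L
(2,8): →(2,7)(W), (2,5)(W), (2,3)(W) — all W, so L
(3,2): →(3,1)(W) only, which is W, so L
(3,4): →(3,3)(W), (3,1)(W) — all W, so L
(3,6): →(3,5)(W), (3,3)(W), (3,1)(W) — all W, so L
(3,8): →(3,7)(W), (3,5)(W), (3,3)(W) — all W, so L
(4,2): →(4,1)(W) only, which is W, so L
(4,4): →(4,3)(W), (4,1)(W) — all W, so L
(4,6): →(4,5)(W), (4,3)(W), (4,1)(W) — all W, so L
(4,8): →(4,7)(W), (4,5)(W), (4,3)(W) — all W, so L
(5,1): →(0,1)(W), (5,0)(W) — all W, so L
(5,3): →(0,3)(W), (5,2)(W), (5,0)(W) — all W, so L
(5,5): →(0,5)(W), (5,4)(W), (5,2)(W), (5,0)(W) — all W, so L
(5,7): →(0,7)(W), (5,6)(W), (5,4)(W), (5,2)(W) — all W, so L
(5,9): →(0,9)(W), (5,8)(W), (5,6)(W), (5,4)(W) — all W, so L
(6,1): →(1,1)(W), (6,0)(W) — all W, so L
(6,3): →(1,3)(W), (6,2)(W), (6,0)(W) — all W, so L
(6,5): →(1,5)(W), (6,4)(W), (6,2)(W), (6,0)(W) — all W, so L
(6,7): →(1,7)(W), (6,6)(W), (6,4)(W), (6,2)(W) — all W, so L
(6,9): →(1,9)(W), (6,8)(W), (6,6)(W), (6,4)(W) — all W, so L
(7,1): →(2,1)(W), (7,0)(W) — all W, so L
(7,3): →(2,3)(W), (7,2)(W), (7,0)(W) — all W, so L
(7,5): →(2,5)(W), (7,4)(W), (7,2)(W), (7,0)(W) — all W, so L
(7,7): →(2,7)(W), (7,6)(W), (7,4)(W), (7,2)(W) — all W, so L
(7,9): →(2,9)(W), (7,8)(W), (7,6)(W), (7,4)(W) — all W, so L
(8,1): →(3,1)(W), (8,0)(W) — all W, so L
(8,3): →(3,3)(W), (8,2)(W), (8,0)(W) — all W, so L
(8,5): →(3,5)(W), (8,4)(W), (8,2)(W), (8,0)(W) — all W, so L
(8,7): →(3,7)(W), (8,6)(W), (8,4)(W), (8,2)(W) — all W, so L
(8,9): →(3,9)(W), (8,8)(W), (8,6)(W), (8,4)(W) — all W, so L
Every other cell has at least one move into one of the L cells above, so it is W.
L cells per row: a=0: 5, a=1: 5, a=2: 5, a=3: 5, a=4: 5, a=5: 5, a=6: 5, a=7: 5, a=8: 5; total 45.

45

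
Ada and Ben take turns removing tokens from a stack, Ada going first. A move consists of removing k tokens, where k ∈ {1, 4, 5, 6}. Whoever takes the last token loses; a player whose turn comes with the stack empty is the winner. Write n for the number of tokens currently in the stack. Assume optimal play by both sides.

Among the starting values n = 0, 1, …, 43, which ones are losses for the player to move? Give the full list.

1, 3, 10, 12, 19, 21, 28, 30, 37, 39

Use the standard recursion: the mover wins at a terminal position; elsewhere, the mover wins exactly when some move hands the opponent an L position.
n=0: no move; the opponent has just taken the last token and therefore loses → W
n=1: only reaches 0(W), which is W → L
n=2: reaches L-position 1 → W
n=3: only reaches 2(W), which is W → L
n=4: reaches L-position 3 → W
n=5: reaches L-position 1 → W
n=6: reaches L-position 1 → W
n=7: reaches L-position 3 → W
n=8: reaches L-position 3 → W
n=9: reaches L-position 3 → W
n=10: only reaches 9(W), 6(W), 5(W), 4(W), all W → L
n=11: reaches L-position 10 → W
n=12: only reaches 11(W), 8(W), 7(W), 6(W), all W → L
n=13: reaches L-position 12 → W
n=14: reaches L-position 10 → W
n=15: reaches L-position 10 → W
n=16: reaches L-position 12 → W
n=17: reaches L-position 12 → W
n=18: reaches L-position 12 → W
n=19: only reaches 18(W), 15(W), 14(W), 13(W), all W → L
n=20: reaches L-position 19 → W
n=21: only reaches 20(W), 17(W), 16(W), 15(W), all W → L
n=22: reaches L-position 21 → W
n=23: reaches L-position 19 → W
n=24: reaches L-position 19 → W
n=25: reaches L-position 21 → W
n=26: reaches L-position 21 → W
n=27: reaches L-position 21 → W
n=28: only reaches 27(W), 24(W), 23(W), 22(W), all W → L
n=29: reaches L-position 28 → W
n=30: only reaches 29(W), 26(W), 25(W), 24(W), all W → L
n=31: reaches L-position 30 → W
n=32: reaches L-position 28 → W
n=33: reaches L-position 28 → W
n=34: reaches L-position 30 → W
n=35: reaches L-position 30 → W
n=36: reaches L-position 30 → W
n=37: only reaches 36(W), 33(W), 32(W), 31(W), all W → L
n=38: reaches L-position 37 → W
n=39: only reaches 38(W), 35(W), 34(W), 33(W), all W → L
n=40: reaches L-position 39 → W
n=41: reaches L-position 37 → W
n=42: reaches L-position 37 → W
n=43: reaches L-position 39 → W
Reading off the rows marked L gives the requested list; there are 10 such values of n.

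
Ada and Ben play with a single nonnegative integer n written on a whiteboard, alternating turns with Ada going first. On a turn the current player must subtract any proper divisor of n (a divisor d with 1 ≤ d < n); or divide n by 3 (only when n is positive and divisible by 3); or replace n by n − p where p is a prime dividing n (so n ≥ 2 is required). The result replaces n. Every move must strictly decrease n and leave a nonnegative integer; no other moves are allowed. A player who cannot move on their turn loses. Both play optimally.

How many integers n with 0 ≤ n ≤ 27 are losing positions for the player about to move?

Label each position W (a win for the player to move) or L (a loss). A position with no legal move is L; any other position is W exactly when some move reaches an L, and L when every move reaches a W.
n=0: no move → L
n=1: no move → L
n=2: can move to 0, which is L ⇒ W
n=3: can move to 0, which is L ⇒ W
n=4: moves to 2(W), 3(W); every one is W ⇒ L
n=5: can move to 0, which is L ⇒ W
n=6: can move to 4, which is L ⇒ W
n=7: can move to 0, which is L ⇒ W
n=8: can move to 4, which is L ⇒ W
n=9: moves to 3(W), 6(W), 8(W); every one is W ⇒ L
n=10: can move to 9, which is L ⇒ W
n=11: can move to 0, which is L ⇒ W
n=12: can move to 4, which is L ⇒ W
n=13: can move to 0, which is L ⇒ W
n=14: moves to 7(W), 12(W), 13(W); every one is W ⇒ L
n=15: can move to 14, which is L ⇒ W
n=16: can move to 14, which is L ⇒ W
n=17: can move to 0, which is L ⇒ W
n=18: can move to 9, which is L ⇒ W
n=19: can move to 0, which is L ⇒ W
n=20: moves to 10(W), 15(W), 16(W), 18(W), 19(W); every one is W ⇒ L
n=21: can move to 14, which is L ⇒ W
n=22: can move to 20, which is L ⇒ W
n=23: can move to 0, which is L ⇒ W
n=24: can move to 20, which is L ⇒ W
n=25: can move to 20, which is L ⇒ W
n=26: moves to 13(W), 24(W), 25(W); every one is W ⇒ L
n=27: can move to 9, which is L ⇒ W
L entries with 0 ≤ n ≤ 27: n = 0, 1, 4, 9, 14, 20, 26; that makes 7.

7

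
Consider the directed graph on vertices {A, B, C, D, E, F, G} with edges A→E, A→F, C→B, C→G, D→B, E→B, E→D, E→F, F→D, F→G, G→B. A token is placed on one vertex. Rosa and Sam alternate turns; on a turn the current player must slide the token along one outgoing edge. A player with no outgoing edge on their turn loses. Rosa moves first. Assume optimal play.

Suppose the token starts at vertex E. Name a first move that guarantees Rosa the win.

Move to F.

Classify positions by backward induction: terminal positions (no move available) are L. From any other position, the mover wins iff some move reaches an L.
Every edge goes from a vertex to one that appears earlier in the order B, G, D, F, E, C, A, so processing vertices in that order labels each vertex after all of its successors.
B: no outgoing edge → L
G: can move to B, which is L ⇒ W
D: can move to B, which is L ⇒ W
F: moves to D(W), G(W); every one is W ⇒ L
E: can move to F, which is L ⇒ W
C: can move to B, which is L ⇒ W
A: can move to F, which is L ⇒ W
From E, the L positions reachable in one move are: F, B. Any move reaching one of these is winning.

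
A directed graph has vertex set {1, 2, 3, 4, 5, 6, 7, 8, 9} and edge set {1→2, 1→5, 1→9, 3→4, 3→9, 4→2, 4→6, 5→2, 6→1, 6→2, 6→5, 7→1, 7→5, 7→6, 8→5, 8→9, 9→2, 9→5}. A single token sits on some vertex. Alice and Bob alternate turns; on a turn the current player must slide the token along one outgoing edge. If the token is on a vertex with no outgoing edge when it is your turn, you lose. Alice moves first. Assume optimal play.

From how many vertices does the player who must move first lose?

4

Label each position W (a win for the player to move) or L (a loss). A position with no legal move is L; any other position is W exactly when some move reaches an L, and L when every move reaches a W.
Every edge goes from a vertex to one that appears earlier in the order 2, 5, 9, 1, 6, 7, 4, 8, 3, so processing vertices in that order labels each vertex after all of its successors.
2: no outgoing edge → L
5: W (go to 2, an L position)
9: W (go to 2, an L position)
1: W (go to 2, an L position)
6: W (go to 2, an L position)
7: L (options 6(W), 1(W), 5(W) are all W)
4: W (go to 2, an L position)
8: L (options 9(W), 5(W) are all W)
3: L (options 4(W), 9(W) are all W)
The L vertices are 2, 3, 7, 8; that is 4 in all.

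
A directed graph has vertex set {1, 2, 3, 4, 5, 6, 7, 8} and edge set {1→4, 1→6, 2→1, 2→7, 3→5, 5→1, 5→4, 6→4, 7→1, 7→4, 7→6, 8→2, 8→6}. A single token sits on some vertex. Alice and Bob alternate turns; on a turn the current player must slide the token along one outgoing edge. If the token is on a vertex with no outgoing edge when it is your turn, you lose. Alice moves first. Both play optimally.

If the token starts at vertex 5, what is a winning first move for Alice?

Move to 4.

Compute win/loss labels from the base case upward. A position with no move is L. Any other position is W if it can reach an L in one move, else L.
Every edge goes from a vertex to one that appears earlier in the order 4, 6, 1, 7, 5, 2, 8, 3, so processing vertices in that order labels each vertex after all of its successors.
4: no outgoing edge → L
6: reaches L-position 4 → W
1: reaches L-position 4 → W
7: reaches L-position 4 → W
5: reaches L-position 4 → W
2: only reaches 7(W), 1(W), all W → L
8: reaches L-position 2 → W
3: only reaches 5(W), which is W → L
From 5, the L positions reachable in one move are: 4.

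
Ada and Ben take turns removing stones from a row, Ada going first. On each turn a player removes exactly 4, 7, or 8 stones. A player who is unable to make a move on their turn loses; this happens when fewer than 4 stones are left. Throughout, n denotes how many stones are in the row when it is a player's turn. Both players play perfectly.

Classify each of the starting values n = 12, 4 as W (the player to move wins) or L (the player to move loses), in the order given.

Classify positions by backward induction: terminal positions (no move available) are L. From any other position, the mover wins iff some move reaches an L.
n=0: no move → L
n=1: no move → L
n=2: no move → L
n=3: no move → L
n=4: can move to 0, which is L ⇒ W
n=5: can move to 1, which is L ⇒ W
n=6: can move to 2, which is L ⇒ W
n=7: can move to 3, which is L ⇒ W
n=8: can move to 1, which is L ⇒ W
n=9: can move to 2, which is L ⇒ W
n=10: can move to 3, which is L ⇒ W
n=11: can move to 3, which is L ⇒ W
n=12: moves to 8(W), 5(W), 4(W); every one is W ⇒ L

12: L, 4: W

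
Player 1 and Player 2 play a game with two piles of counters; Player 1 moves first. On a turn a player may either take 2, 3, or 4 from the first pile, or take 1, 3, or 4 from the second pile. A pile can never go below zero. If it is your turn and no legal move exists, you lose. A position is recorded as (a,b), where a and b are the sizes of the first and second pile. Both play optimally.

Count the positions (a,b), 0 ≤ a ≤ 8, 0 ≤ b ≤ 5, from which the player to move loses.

Work bottom-up. With no move the player to move loses. Otherwise the position is W if at least one move leads to an L position for the opponent, and L if every move leads to a W.
Every move lowers a or b (never raises either), so fill the grid row by row in increasing a, and left to right within a row: each cell's successors are then already labelled.
      b=0  b=1  b=2  b=3  b=4  b=5
a=0:    L    W    L    W    W    W
a=1:    L    W    L    W    W    W
a=2:    W    L    W    L    W    W
a=3:    W    L    W    L    W    W
a=4:    W    W    W    W    L    W
a=5:    W    W    W    W    L    W
a=6:    L    W    L    W    W    W
a=7:    L    W    L    W    W    W
a=8:    W    L    W    L    W    W
Cells with no legal move (terminal, hence L): (0,0), (1,0).
The remaining L cells, each justified by listing all of its moves:
(0,2): →(0,1)(W) only, which is W, so L
(1,2): →(1,1)(W) only, which is W, so L
(2,1): →(0,1)(W), (2,0)(W) — all W, so L
(2,3): →(0,3)(W), (2,2)(W), (2,0)(W) — all W, so L
(3,1): →(1,1)(W), (0,1)(W), (3,0)(W) — all W, so L
(3,3): →(1,3)(W), (0,3)(W), (3,2)(W), (3,0)(W) — all W, so L
(4,4): →(2,4)(W), (1,4)(W), (0,4)(W), (4,3)(W), (4,1)(W), (4,0)(W) — all W, so L
(5,4): →(3,4)(W), (2,4)(W), (1,4)(W), (5,3)(W), (5,1)(W), (5,0)(W) — all W, so L
(6,0): →(4,0)(W), (3,0)(W), (2,0)(W) — all W, so L
(6,2): →(4,2)(W), (3,2)(W), (2,2)(W), (6,1)(W) — all W, so L
(7,0): →(5,0)(W), (4,0)(W), (3,0)(W) — all W, so L
(7,2): →(5,2)(W), (4,2)(W), (3,2)(W), (7,1)(W) — all W, so L
(8,1): →(6,1)(W), (5,1)(W), (4,1)(W), (8,0)(W) — all W, so L
(8,3): →(6,3)(W), (5,3)(W), (4,3)(W), (8,2)(W), (8,0)(W) — all W, so L
Every other cell has at least one move into one of the L cells above, so it is W.
L cells per row: a=0: 2, a=1: 2, a=2: 2, a=3: 2, a=4: 1, a=5: 1, a=6: 2, a=7: 2, a=8: 2; total 16.

16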